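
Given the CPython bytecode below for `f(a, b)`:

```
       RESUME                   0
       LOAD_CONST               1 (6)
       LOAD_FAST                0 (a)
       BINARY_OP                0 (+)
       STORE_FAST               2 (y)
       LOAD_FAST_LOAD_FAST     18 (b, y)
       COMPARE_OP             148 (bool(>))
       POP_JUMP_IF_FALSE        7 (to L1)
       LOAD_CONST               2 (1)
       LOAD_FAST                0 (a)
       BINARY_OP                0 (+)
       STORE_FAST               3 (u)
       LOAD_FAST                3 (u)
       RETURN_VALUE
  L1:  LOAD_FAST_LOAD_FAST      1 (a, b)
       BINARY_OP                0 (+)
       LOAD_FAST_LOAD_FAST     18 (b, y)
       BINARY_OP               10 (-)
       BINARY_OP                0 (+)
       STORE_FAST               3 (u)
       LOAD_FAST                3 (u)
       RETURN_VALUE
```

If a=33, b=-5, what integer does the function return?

LOAD_CONST → push 6. Stack: [6]
LOAD_FAST a → push 33. Stack: [6, 33]
BINARY_OP + → 6 + 33 = 39. Stack: [39]
STORE_FAST y → y=39. Stack: []
LOAD_FAST_LOAD_FAST b,y → push -5,39. Stack: [-5, 39]
COMPARE_OP bool(>) → -5 vs 39 = False. Stack: [False]
POP_JUMP_IF_FALSE → pop False; jump. Stack: []
LOAD_FAST_LOAD_FAST a,b → push 33,-5. Stack: [33, -5]
BINARY_OP + → 33 + -5 = 28. Stack: [28]
LOAD_FAST_LOAD_FAST b,y → push -5,39. Stack: [28, -5, 39]
BINARY_OP - → -5 - 39 = -44. Stack: [28, -44]
BINARY_OP + → 28 + -44 = -16. Stack: [-16]
STORE_FAST u → u=-16. Stack: []
LOAD_FAST u → push -16. Stack: [-16]
RETURN_VALUE → return -16.

-16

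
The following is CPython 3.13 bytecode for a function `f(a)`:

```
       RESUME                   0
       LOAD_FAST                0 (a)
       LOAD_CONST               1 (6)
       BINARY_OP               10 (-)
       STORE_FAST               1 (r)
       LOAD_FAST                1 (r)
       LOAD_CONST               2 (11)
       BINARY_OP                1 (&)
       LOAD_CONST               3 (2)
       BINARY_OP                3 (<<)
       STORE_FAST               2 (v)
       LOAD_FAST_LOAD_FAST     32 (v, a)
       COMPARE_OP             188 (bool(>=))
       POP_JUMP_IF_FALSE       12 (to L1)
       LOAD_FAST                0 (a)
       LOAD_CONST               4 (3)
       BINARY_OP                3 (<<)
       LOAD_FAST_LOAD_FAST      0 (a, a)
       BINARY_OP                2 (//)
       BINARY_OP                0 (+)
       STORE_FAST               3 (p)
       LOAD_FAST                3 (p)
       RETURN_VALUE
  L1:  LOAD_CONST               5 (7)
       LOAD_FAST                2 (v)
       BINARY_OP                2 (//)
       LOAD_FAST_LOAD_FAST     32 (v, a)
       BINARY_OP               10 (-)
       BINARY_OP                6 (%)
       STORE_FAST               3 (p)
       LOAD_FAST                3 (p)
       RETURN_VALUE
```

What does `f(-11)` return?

LOAD_FAST a → push -11. Stack: [-11]
LOAD_CONST → push 6. Stack: [-11, 6]
BINARY_OP - → -11 - 6 = -17. Stack: [-17]
STORE_FAST r → r=-17. Stack: []
LOAD_FAST r → push -17. Stack: [-17]
LOAD_CONST → push 11. Stack: [-17, 11]
BINARY_OP & → -17 & 11 = 11. Stack: [11]
LOAD_CONST → push 2. Stack: [11, 2]
BINARY_OP << → 11 << 2 = 44. Stack: [44]
STORE_FAST v → v=44. Stack: []
LOAD_FAST_LOAD_FAST v,a → push 44,-11. Stack: [44, -11]
COMPARE_OP bool(>=) → 44 vs -11 = True. Stack: [True]
POP_JUMP_IF_FALSE → pop True; no jump. Stack: []
LOAD_FAST a → push -11. Stack: [-11]
LOAD_CONST → push 3. Stack: [-11, 3]
BINARY_OP << → -11 << 3 = -88. Stack: [-88]
LOAD_FAST_LOAD_FAST a,a → push -11,-11. Stack: [-88, -11, -11]
BINARY_OP // → -11 // -11 = 1. Stack: [-88, 1]
BINARY_OP + → -88 + 1 = -87. Stack: [-87]
STORE_FAST p → p=-87. Stack: []
LOAD_FAST p → push -87. Stack: [-87]
RETURN_VALUE → return -87.

-87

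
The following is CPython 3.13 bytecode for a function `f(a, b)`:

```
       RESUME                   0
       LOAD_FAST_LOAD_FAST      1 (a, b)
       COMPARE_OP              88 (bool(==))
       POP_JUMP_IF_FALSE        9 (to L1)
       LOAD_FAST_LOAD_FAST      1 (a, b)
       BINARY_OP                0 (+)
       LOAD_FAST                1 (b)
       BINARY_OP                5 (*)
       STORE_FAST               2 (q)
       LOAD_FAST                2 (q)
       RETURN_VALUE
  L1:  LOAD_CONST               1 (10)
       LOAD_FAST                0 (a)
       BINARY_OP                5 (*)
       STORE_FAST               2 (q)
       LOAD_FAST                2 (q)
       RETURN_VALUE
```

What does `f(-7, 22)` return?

-70

LOAD_FAST_LOAD_FAST a,b → push -7,22. Stack: [-7, 22]
COMPARE_OP bool(==) → -7 vs 22 = False. Stack: [False]
POP_JUMP_IF_FALSE → pop False; jump. Stack: []
LOAD_CONST → push 10. Stack: [10]
LOAD_FAST a → push -7. Stack: [10, -7]
BINARY_OP * → 10 * -7 = -70. Stack: [-70]
STORE_FAST q → q=-70. Stack: []
LOAD_FAST q → push -70. Stack: [-70]
RETURN_VALUE → return -70.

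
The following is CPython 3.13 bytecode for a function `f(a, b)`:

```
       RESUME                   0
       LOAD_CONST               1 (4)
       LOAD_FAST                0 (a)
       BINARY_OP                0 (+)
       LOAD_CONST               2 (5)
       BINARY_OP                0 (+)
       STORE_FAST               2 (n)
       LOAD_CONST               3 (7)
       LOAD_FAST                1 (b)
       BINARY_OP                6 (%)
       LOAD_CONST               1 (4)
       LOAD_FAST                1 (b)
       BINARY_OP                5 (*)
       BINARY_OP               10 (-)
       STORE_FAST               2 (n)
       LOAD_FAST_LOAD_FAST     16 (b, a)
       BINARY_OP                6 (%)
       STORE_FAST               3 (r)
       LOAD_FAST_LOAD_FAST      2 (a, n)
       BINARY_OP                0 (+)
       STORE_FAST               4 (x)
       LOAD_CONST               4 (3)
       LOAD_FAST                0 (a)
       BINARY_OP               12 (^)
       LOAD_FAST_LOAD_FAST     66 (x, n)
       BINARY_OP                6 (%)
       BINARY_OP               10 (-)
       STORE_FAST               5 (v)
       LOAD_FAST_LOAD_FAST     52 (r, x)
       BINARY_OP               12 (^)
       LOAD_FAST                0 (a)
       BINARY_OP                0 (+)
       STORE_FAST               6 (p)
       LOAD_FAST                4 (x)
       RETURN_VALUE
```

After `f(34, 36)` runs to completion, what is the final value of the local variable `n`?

LOAD_CONST → push 4. Stack: [4]
LOAD_FAST a → push 34. Stack: [4, 34]
BINARY_OP + → 4 + 34 = 38. Stack: [38]
LOAD_CONST → push 5. Stack: [38, 5]
BINARY_OP + → 38 + 5 = 43. Stack: [43]
STORE_FAST n → n=43. Stack: []
LOAD_CONST → push 7. Stack: [7]
LOAD_FAST b → push 36. Stack: [7, 36]
BINARY_OP % → 7 % 36 = 7. Stack: [7]
LOAD_CONST → push 4. Stack: [7, 4]
LOAD_FAST b → push 36. Stack: [7, 4, 36]
BINARY_OP * → 4 * 36 = 144. Stack: [7, 144]
BINARY_OP - → 7 - 144 = -137. Stack: [-137]
STORE_FAST n → n=-137. Stack: []
LOAD_FAST_LOAD_FAST b,a → push 36,34. Stack: [36, 34]
BINARY_OP % → 36 % 34 = 2. Stack: [2]
STORE_FAST r → r=2. Stack: []
LOAD_FAST_LOAD_FAST a,n → push 34,-137. Stack: [34, -137]
BINARY_OP + → 34 + -137 = -103. Stack: [-103]
STORE_FAST x → x=-103. Stack: []
LOAD_CONST → push 3. Stack: [3]
LOAD_FAST a → push 34. Stack: [3, 34]
BINARY_OP ^ → 3 ^ 34 = 33. Stack: [33]
LOAD_FAST_LOAD_FAST x,n → push -103,-137. Stack: [33, -103, -137]
BINARY_OP % → -103 % -137 = -103. Stack: [33, -103]
BINARY_OP - → 33 - -103 = 136. Stack: [136]
STORE_FAST v → v=136. Stack: []
LOAD_FAST_LOAD_FAST r,x → push 2,-103. Stack: [2, -103]
BINARY_OP ^ → 2 ^ -103 = -101. Stack: [-101]
LOAD_FAST a → push 34. Stack: [-101, 34]
BINARY_OP + → -101 + 34 = -67. Stack: [-67]
STORE_FAST p → p=-67. Stack: []
LOAD_FAST x → push -103. Stack: [-103]
RETURN_VALUE → return -103.

-137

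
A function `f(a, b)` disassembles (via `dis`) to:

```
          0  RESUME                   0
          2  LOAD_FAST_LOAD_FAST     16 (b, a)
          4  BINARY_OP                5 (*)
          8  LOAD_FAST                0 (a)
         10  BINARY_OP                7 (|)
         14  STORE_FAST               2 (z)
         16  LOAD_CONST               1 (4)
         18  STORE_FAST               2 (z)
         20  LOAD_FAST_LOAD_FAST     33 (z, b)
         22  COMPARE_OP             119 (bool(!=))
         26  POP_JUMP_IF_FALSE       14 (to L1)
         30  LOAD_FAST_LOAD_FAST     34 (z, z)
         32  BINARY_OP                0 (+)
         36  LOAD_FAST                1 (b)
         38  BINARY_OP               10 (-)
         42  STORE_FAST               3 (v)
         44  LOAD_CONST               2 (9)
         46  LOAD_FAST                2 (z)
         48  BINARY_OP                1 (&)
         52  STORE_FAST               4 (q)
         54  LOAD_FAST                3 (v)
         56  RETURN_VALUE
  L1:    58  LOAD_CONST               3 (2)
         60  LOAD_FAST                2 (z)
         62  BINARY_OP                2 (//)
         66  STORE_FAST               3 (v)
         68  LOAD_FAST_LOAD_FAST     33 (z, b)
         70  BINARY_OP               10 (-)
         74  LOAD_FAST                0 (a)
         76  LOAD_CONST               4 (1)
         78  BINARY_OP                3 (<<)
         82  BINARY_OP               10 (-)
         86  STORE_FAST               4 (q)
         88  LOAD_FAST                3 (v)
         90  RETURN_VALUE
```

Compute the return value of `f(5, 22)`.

LOAD_FAST_LOAD_FAST b,a → push 22,5. Stack: [22, 5]
BINARY_OP * → 22 * 5 = 110. Stack: [110]
LOAD_FAST a → push 5. Stack: [110, 5]
BINARY_OP | → 110 | 5 = 111. Stack: [111]
STORE_FAST z → z=111. Stack: []
LOAD_CONST → push 4. Stack: [4]
STORE_FAST z → z=4. Stack: []
LOAD_FAST_LOAD_FAST z,b → push 4,22. Stack: [4, 22]
COMPARE_OP bool(!=) → 4 vs 22 = True. Stack: [True]
POP_JUMP_IF_FALSE → pop True; no jump. Stack: []
LOAD_FAST_LOAD_FAST z,z → push 4,4. Stack: [4, 4]
BINARY_OP + → 4 + 4 = 8. Stack: [8]
LOAD_FAST b → push 22. Stack: [8, 22]
BINARY_OP - → 8 - 22 = -14. Stack: [-14]
STORE_FAST v → v=-14. Stack: []
LOAD_CONST → push 9. Stack: [9]
LOAD_FAST z → push 4. Stack: [9, 4]
BINARY_OP & → 9 & 4 = 0. Stack: [0]
STORE_FAST q → q=0. Stack: []
LOAD_FAST v → push -14. Stack: [-14]
RETURN_VALUE → return -14.

-14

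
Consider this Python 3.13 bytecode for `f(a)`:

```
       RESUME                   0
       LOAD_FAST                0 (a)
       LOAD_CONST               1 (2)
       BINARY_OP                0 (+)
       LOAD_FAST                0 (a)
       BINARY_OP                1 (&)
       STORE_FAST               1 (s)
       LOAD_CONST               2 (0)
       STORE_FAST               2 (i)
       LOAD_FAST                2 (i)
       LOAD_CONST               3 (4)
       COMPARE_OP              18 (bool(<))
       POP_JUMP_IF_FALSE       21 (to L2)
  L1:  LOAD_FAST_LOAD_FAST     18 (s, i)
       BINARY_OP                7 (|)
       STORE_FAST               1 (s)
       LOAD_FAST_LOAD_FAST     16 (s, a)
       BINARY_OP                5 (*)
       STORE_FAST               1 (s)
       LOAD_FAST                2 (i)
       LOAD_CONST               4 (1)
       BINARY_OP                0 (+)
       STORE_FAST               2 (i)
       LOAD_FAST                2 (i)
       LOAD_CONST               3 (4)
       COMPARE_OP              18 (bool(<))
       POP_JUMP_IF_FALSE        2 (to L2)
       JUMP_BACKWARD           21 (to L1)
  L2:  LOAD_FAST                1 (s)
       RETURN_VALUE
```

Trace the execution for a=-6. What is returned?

LOAD_FAST a → push -6
LOAD_CONST → push 2
BINARY_OP + → -6 + 2 = -4
LOAD_FAST a → push -6
BINARY_OP & → -4 & -6 = -8
STORE_FAST s → s=-8
LOAD_CONST → push 0
STORE_FAST i → i=0
LOAD_FAST i → push 0
LOAD_CONST → push 4
COMPARE_OP bool(<) → 0 vs 4 = True
POP_JUMP_IF_FALSE → pop True; no jump
LOAD_FAST_LOAD_FAST s,i → push -8,0
BINARY_OP | → -8 | 0 = -8
STORE_FAST s → s=-8
LOAD_FAST_LOAD_FAST s,a → push -8,-6
BINARY_OP * → -8 * -6 = 48
STORE_FAST s → s=48
LOAD_FAST i → push 0
LOAD_CONST → push 1
BINARY_OP + → 0 + 1 = 1
STORE_FAST i → i=1
LOAD_FAST i → push 1
LOAD_CONST → push 4
COMPARE_OP bool(<) → 1 vs 4 = True
POP_JUMP_IF_FALSE → pop True; no jump
LOAD_FAST_LOAD_FAST s,i → push 48,1
BINARY_OP | → 48 | 1 = 49
STORE_FAST s → s=49
LOAD_FAST_LOAD_FAST s,a → push 49,-6
BINARY_OP * → 49 * -6 = -294
STORE_FAST s → s=-294
LOAD_FAST i → push 1
LOAD_CONST → push 1
BINARY_OP + → 1 + 1 = 2
STORE_FAST i → i=2
LOAD_FAST i → push 2
LOAD_CONST → push 4
COMPARE_OP bool(<) → 2 vs 4 = True
POP_JUMP_IF_FALSE → pop True; no jump
LOAD_FAST_LOAD_FAST s,i → push -294,2
BINARY_OP | → -294 | 2 = -294
STORE_FAST s → s=-294
LOAD_FAST_LOAD_FAST s,a → push -294,-6
BINARY_OP * → -294 * -6 = 1764
STORE_FAST s → s=1764
LOAD_FAST i → push 2
LOAD_CONST → push 1
BINARY_OP + → 2 + 1 = 3
STORE_FAST i → i=3
LOAD_FAST i → push 3
LOAD_CONST → push 4
COMPARE_OP bool(<) → 3 vs 4 = True
POP_JUMP_IF_FALSE → pop True; no jump
LOAD_FAST_LOAD_FAST s,i → push 1764,3
BINARY_OP | → 1764 | 3 = 1767
STORE_FAST s → s=1767
LOAD_FAST_LOAD_FAST s,a → push 1767,-6
BINARY_OP * → 1767 * -6 = -10602
STORE_FAST s → s=-10602
LOAD_FAST i → push 3
LOAD_CONST → push 1
BINARY_OP + → 3 + 1 = 4
STORE_FAST i → i=4
LOAD_FAST i → push 4
LOAD_CONST → push 4
COMPARE_OP bool(<) → 4 vs 4 = False
POP_JUMP_IF_FALSE → pop False; jump
LOAD_FAST s → push -10602
RETURN_VALUE → return -10602.

-10602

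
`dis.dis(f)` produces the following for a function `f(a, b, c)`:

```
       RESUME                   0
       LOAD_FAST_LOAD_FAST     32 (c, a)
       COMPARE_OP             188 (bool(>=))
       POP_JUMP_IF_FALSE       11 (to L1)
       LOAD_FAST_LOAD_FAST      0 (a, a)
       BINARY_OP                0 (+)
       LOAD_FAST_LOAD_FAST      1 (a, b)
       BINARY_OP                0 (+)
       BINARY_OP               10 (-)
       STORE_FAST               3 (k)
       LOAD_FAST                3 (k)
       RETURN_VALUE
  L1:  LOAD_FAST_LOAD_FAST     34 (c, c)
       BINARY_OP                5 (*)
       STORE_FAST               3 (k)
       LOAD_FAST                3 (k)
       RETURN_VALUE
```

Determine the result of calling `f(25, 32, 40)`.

-7

LOAD_FAST_LOAD_FAST c,a → push 40,25. Stack: [40, 25]
COMPARE_OP bool(>=) → 40 vs 25 = True. Stack: [True]
POP_JUMP_IF_FALSE → pop True; no jump. Stack: []
LOAD_FAST_LOAD_FAST a,a → push 25,25. Stack: [25, 25]
BINARY_OP + → 25 + 25 = 50. Stack: [50]
LOAD_FAST_LOAD_FAST a,b → push 25,32. Stack: [50, 25, 32]
BINARY_OP + → 25 + 32 = 57. Stack: [50, 57]
BINARY_OP - → 50 - 57 = -7. Stack: [-7]
STORE_FAST k → k=-7. Stack: []
LOAD_FAST k → push -7. Stack: [-7]
RETURN_VALUE → return -7.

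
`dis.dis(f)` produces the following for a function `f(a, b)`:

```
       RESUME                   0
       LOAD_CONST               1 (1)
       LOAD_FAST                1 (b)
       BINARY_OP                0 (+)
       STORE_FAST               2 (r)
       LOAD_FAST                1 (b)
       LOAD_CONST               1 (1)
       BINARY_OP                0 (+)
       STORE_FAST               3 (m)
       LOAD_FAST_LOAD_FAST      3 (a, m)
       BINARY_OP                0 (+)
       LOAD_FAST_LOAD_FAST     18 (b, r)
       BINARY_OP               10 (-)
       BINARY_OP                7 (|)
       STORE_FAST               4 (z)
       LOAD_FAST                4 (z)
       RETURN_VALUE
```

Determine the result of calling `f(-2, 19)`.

-1

LOAD_CONST → push 1. Stack: [1]
LOAD_FAST b → push 19. Stack: [1, 19]
BINARY_OP + → 1 + 19 = 20. Stack: [20]
STORE_FAST r → r=20. Stack: []
LOAD_FAST b → push 19. Stack: [19]
LOAD_CONST → push 1. Stack: [19, 1]
BINARY_OP + → 19 + 1 = 20. Stack: [20]
STORE_FAST m → m=20. Stack: []
LOAD_FAST_LOAD_FAST a,m → push -2,20. Stack: [-2, 20]
BINARY_OP + → -2 + 20 = 18. Stack: [18]
LOAD_FAST_LOAD_FAST b,r → push 19,20. Stack: [18, 19, 20]
BINARY_OP - → 19 - 20 = -1. Stack: [18, -1]
BINARY_OP | → 18 | -1 = -1. Stack: [-1]
STORE_FAST z → z=-1. Stack: []
LOAD_FAST z → push -1. Stack: [-1]
RETURN_VALUE → return -1.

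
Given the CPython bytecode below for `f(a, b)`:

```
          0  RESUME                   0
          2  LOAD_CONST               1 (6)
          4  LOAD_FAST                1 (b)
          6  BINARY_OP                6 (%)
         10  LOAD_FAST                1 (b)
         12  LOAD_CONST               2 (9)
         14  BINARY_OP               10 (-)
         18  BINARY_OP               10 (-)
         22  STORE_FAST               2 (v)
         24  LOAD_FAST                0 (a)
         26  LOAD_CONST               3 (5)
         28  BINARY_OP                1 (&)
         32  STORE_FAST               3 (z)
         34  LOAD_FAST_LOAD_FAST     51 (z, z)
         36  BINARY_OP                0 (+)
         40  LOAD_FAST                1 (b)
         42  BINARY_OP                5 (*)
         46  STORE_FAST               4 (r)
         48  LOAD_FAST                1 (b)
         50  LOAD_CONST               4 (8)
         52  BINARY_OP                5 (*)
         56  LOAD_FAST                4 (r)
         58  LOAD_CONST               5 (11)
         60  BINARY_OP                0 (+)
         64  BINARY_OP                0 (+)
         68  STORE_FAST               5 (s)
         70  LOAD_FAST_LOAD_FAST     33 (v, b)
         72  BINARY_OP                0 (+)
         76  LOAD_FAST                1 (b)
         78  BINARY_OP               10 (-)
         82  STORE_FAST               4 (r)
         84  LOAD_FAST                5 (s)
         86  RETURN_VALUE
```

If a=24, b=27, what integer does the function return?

227

LOAD_CONST → push 6. Stack: [6]
LOAD_FAST b → push 27. Stack: [6, 27]
BINARY_OP % → 6 % 27 = 6. Stack: [6]
LOAD_FAST b → push 27. Stack: [6, 27]
LOAD_CONST → push 9. Stack: [6, 27, 9]
BINARY_OP - → 27 - 9 = 18. Stack: [6, 18]
BINARY_OP - → 6 - 18 = -12. Stack: [-12]
STORE_FAST v → v=-12. Stack: []
LOAD_FAST a → push 24. Stack: [24]
LOAD_CONST → push 5. Stack: [24, 5]
BINARY_OP & → 24 & 5 = 0. Stack: [0]
STORE_FAST z → z=0. Stack: []
LOAD_FAST_LOAD_FAST z,z → push 0,0. Stack: [0, 0]
BINARY_OP + → 0 + 0 = 0. Stack: [0]
LOAD_FAST b → push 27. Stack: [0, 27]
BINARY_OP * → 0 * 27 = 0. Stack: [0]
STORE_FAST r → r=0. Stack: []
LOAD_FAST b → push 27. Stack: [27]
LOAD_CONST → push 8. Stack: [27, 8]
BINARY_OP * → 27 * 8 = 216. Stack: [216]
LOAD_FAST r → push 0. Stack: [216, 0]
LOAD_CONST → push 11. Stack: [216, 0, 11]
BINARY_OP + → 0 + 11 = 11. Stack: [216, 11]
BINARY_OP + → 216 + 11 = 227. Stack: [227]
STORE_FAST s → s=227. Stack: []
LOAD_FAST_LOAD_FAST v,b → push -12,27. Stack: [-12, 27]
BINARY_OP + → -12 + 27 = 15. Stack: [15]
LOAD_FAST b → push 27. Stack: [15, 27]
BINARY_OP - → 15 - 27 = -12. Stack: [-12]
STORE_FAST r → r=-12. Stack: []
LOAD_FAST s → push 227. Stack: [227]
RETURN_VALUE → return 227.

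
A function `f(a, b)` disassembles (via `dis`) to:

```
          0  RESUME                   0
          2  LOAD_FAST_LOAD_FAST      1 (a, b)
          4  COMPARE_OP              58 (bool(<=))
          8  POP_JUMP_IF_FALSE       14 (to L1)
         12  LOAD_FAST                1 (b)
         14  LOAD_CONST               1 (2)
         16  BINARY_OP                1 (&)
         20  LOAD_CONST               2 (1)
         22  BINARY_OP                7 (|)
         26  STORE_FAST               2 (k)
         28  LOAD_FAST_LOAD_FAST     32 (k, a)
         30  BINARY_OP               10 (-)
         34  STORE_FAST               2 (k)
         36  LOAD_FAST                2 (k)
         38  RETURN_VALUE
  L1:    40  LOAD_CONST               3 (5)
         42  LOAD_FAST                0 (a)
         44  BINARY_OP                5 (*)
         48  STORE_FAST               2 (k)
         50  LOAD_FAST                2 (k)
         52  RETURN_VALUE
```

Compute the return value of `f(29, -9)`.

145

LOAD_FAST_LOAD_FAST a,b → push 29,-9. Stack: [29, -9]
COMPARE_OP bool(<=) → 29 vs -9 = False. Stack: [False]
POP_JUMP_IF_FALSE → pop False; jump. Stack: []
LOAD_CONST → push 5. Stack: [5]
LOAD_FAST a → push 29. Stack: [5, 29]
BINARY_OP * → 5 * 29 = 145. Stack: [145]
STORE_FAST k → k=145. Stack: []
LOAD_FAST k → push 145. Stack: [145]
RETURN_VALUE → return 145.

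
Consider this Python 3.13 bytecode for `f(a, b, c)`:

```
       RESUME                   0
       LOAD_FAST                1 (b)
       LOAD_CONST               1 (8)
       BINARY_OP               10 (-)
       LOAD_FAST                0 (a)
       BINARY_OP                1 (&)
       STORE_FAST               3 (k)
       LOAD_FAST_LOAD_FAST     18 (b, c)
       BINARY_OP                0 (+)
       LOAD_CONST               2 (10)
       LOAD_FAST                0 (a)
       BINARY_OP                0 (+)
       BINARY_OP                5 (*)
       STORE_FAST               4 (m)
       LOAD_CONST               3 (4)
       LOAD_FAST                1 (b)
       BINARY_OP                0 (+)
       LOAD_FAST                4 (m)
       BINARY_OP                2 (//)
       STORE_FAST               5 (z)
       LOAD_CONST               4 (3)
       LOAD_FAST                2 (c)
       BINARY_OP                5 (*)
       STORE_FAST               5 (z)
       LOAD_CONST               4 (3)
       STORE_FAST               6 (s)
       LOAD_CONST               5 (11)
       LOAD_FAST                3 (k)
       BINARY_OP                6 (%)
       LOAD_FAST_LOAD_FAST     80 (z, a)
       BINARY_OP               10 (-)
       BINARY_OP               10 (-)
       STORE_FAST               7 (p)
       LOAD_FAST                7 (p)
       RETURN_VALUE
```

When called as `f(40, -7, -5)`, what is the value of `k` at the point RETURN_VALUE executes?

32

LOAD_FAST b → push -7. Stack: [-7]
LOAD_CONST → push 8. Stack: [-7, 8]
BINARY_OP - → -7 - 8 = -15. Stack: [-15]
LOAD_FAST a → push 40. Stack: [-15, 40]
BINARY_OP & → -15 & 40 = 32. Stack: [32]
STORE_FAST k → k=32. Stack: []
LOAD_FAST_LOAD_FAST b,c → push -7,-5. Stack: [-7, -5]
BINARY_OP + → -7 + -5 = -12. Stack: [-12]
LOAD_CONST → push 10. Stack: [-12, 10]
LOAD_FAST a → push 40. Stack: [-12, 10, 40]
BINARY_OP + → 10 + 40 = 50. Stack: [-12, 50]
BINARY_OP * → -12 * 50 = -600. Stack: [-600]
STORE_FAST m → m=-600. Stack: []
LOAD_CONST → push 4. Stack: [4]
LOAD_FAST b → push -7. Stack: [4, -7]
BINARY_OP + → 4 + -7 = -3. Stack: [-3]
LOAD_FAST m → push -600. Stack: [-3, -600]
BINARY_OP // → -3 // -600 = 0. Stack: [0]
STORE_FAST z → z=0. Stack: []
LOAD_CONST → push 3. Stack: [3]
LOAD_FAST c → push -5. Stack: [3, -5]
BINARY_OP * → 3 * -5 = -15. Stack: [-15]
STORE_FAST z → z=-15. Stack: []
LOAD_CONST → push 3. Stack: [3]
STORE_FAST s → s=3. Stack: []
LOAD_CONST → push 11. Stack: [11]
LOAD_FAST k → push 32. Stack: [11, 32]
BINARY_OP % → 11 % 32 = 11. Stack: [11]
LOAD_FAST_LOAD_FAST z,a → push -15,40. Stack: [11, -15, 40]
BINARY_OP - → -15 - 40 = -55. Stack: [11, -55]
BINARY_OP - → 11 - -55 = 66. Stack: [66]
STORE_FAST p → p=66. Stack: []
LOAD_FAST p → push 66. Stack: [66]
RETURN_VALUE → return 66.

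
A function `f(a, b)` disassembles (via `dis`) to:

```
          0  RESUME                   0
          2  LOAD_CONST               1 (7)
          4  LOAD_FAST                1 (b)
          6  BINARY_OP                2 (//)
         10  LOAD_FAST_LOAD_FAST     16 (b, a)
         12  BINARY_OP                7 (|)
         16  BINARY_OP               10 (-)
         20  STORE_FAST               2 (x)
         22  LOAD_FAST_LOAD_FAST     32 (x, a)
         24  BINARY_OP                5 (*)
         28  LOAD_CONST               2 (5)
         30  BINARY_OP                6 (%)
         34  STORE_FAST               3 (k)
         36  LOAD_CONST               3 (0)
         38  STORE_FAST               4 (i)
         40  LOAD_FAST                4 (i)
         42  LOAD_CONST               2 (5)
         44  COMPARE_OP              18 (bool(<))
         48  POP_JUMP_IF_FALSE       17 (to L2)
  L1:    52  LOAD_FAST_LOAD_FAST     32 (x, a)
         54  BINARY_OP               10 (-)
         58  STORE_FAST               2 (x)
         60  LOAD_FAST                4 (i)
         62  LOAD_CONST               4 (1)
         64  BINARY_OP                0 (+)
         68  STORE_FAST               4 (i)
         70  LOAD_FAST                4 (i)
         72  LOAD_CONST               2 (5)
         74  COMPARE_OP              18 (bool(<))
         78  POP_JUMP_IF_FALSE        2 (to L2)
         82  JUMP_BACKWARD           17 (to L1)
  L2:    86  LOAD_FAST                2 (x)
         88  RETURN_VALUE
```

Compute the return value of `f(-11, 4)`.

LOAD_CONST → push 7
LOAD_FAST b → push 4
BINARY_OP // → 7 // 4 = 1
LOAD_FAST_LOAD_FAST b,a → push 4,-11
BINARY_OP | → 4 | -11 = -11
BINARY_OP - → 1 - -11 = 12
STORE_FAST x → x=12
LOAD_FAST_LOAD_FAST x,a → push 12,-11
BINARY_OP * → 12 * -11 = -132
LOAD_CONST → push 5
BINARY_OP % → -132 % 5 = 3
STORE_FAST k → k=3
LOAD_CONST → push 0
STORE_FAST i → i=0
LOAD_FAST i → push 0
LOAD_CONST → push 5
COMPARE_OP bool(<) → 0 vs 5 = True
POP_JUMP_IF_FALSE → pop True; no jump
LOAD_FAST_LOAD_FAST x,a → push 12,-11
BINARY_OP - → 12 - -11 = 23
STORE_FAST x → x=23
LOAD_FAST i → push 0
LOAD_CONST → push 1
BINARY_OP + → 0 + 1 = 1
STORE_FAST i → i=1
LOAD_FAST i → push 1
LOAD_CONST → push 5
COMPARE_OP bool(<) → 1 vs 5 = True
POP_JUMP_IF_FALSE → pop True; no jump
LOAD_FAST_LOAD_FAST x,a → push 23,-11
BINARY_OP - → 23 - -11 = 34
STORE_FAST x → x=34
LOAD_FAST i → push 1
LOAD_CONST → push 1
BINARY_OP + → 1 + 1 = 2
STORE_FAST i → i=2
LOAD_FAST i → push 2
LOAD_CONST → push 5
COMPARE_OP bool(<) → 2 vs 5 = True
POP_JUMP_IF_FALSE → pop True; no jump
LOAD_FAST_LOAD_FAST x,a → push 34,-11
BINARY_OP - → 34 - -11 = 45
STORE_FAST x → x=45
LOAD_FAST i → push 2
LOAD_CONST → push 1
BINARY_OP + → 2 + 1 = 3
STORE_FAST i → i=3
LOAD_FAST i → push 3
LOAD_CONST → push 5
COMPARE_OP bool(<) → 3 vs 5 = True
POP_JUMP_IF_FALSE → pop True; no jump
LOAD_FAST_LOAD_FAST x,a → push 45,-11
BINARY_OP - → 45 - -11 = 56
STORE_FAST x → x=56
LOAD_FAST i → push 3
LOAD_CONST → push 1
BINARY_OP + → 3 + 1 = 4
STORE_FAST i → i=4
LOAD_FAST i → push 4
LOAD_CONST → push 5
COMPARE_OP bool(<) → 4 vs 5 = True
POP_JUMP_IF_FALSE → pop True; no jump
LOAD_FAST_LOAD_FAST x,a → push 56,-11
BINARY_OP - → 56 - -11 = 67
STORE_FAST x → x=67
LOAD_FAST i → push 4
LOAD_CONST → push 1
BINARY_OP + → 4 + 1 = 5
STORE_FAST i → i=5
LOAD_FAST i → push 5
LOAD_CONST → push 5
COMPARE_OP bool(<) → 5 vs 5 = False
POP_JUMP_IF_FALSE → pop False; jump
LOAD_FAST x → push 67
RETURN_VALUE → return 67.

67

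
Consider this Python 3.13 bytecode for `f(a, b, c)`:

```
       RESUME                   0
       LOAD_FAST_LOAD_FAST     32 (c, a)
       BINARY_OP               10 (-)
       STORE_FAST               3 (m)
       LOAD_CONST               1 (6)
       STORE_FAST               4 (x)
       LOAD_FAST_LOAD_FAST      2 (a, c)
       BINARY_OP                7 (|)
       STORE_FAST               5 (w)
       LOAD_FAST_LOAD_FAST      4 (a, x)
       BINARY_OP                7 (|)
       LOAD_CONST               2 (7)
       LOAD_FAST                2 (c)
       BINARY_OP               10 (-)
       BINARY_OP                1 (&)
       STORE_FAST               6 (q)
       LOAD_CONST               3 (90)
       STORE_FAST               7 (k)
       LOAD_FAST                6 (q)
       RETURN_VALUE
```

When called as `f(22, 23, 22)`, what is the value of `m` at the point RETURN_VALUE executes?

0

LOAD_FAST_LOAD_FAST c,a → push 22,22. Stack: [22, 22]
BINARY_OP - → 22 - 22 = 0. Stack: [0]
STORE_FAST m → m=0. Stack: []
LOAD_CONST → push 6. Stack: [6]
STORE_FAST x → x=6. Stack: []
LOAD_FAST_LOAD_FAST a,c → push 22,22. Stack: [22, 22]
BINARY_OP | → 22 | 22 = 22. Stack: [22]
STORE_FAST w → w=22. Stack: []
LOAD_FAST_LOAD_FAST a,x → push 22,6. Stack: [22, 6]
BINARY_OP | → 22 | 6 = 22. Stack: [22]
LOAD_CONST → push 7. Stack: [22, 7]
LOAD_FAST c → push 22. Stack: [22, 7, 22]
BINARY_OP - → 7 - 22 = -15. Stack: [22, -15]
BINARY_OP & → 22 & -15 = 16. Stack: [16]
STORE_FAST q → q=16. Stack: []
LOAD_CONST → push 90. Stack: [90]
STORE_FAST k → k=90. Stack: []
LOAD_FAST q → push 16. Stack: [16]
RETURN_VALUE → return 16.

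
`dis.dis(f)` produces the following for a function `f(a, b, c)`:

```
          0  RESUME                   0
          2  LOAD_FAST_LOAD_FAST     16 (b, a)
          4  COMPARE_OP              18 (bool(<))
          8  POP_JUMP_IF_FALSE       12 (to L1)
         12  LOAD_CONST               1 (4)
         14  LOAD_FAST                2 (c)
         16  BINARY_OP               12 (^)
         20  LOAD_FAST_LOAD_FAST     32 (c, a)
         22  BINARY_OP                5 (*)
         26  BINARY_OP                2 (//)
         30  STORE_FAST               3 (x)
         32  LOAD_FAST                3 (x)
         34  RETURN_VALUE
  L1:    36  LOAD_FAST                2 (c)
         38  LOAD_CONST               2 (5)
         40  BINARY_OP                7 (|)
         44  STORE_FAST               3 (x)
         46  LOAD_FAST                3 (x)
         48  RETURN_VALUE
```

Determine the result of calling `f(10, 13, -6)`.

-1

LOAD_FAST_LOAD_FAST b,a → push 13,10. Stack: [13, 10]
COMPARE_OP bool(<) → 13 vs 10 = False. Stack: [False]
POP_JUMP_IF_FALSE → pop False; jump. Stack: []
LOAD_FAST c → push -6. Stack: [-6]
LOAD_CONST → push 5. Stack: [-6, 5]
BINARY_OP | → -6 | 5 = -1. Stack: [-1]
STORE_FAST x → x=-1. Stack: []
LOAD_FAST x → push -1. Stack: [-1]
RETURN_VALUE → return -1.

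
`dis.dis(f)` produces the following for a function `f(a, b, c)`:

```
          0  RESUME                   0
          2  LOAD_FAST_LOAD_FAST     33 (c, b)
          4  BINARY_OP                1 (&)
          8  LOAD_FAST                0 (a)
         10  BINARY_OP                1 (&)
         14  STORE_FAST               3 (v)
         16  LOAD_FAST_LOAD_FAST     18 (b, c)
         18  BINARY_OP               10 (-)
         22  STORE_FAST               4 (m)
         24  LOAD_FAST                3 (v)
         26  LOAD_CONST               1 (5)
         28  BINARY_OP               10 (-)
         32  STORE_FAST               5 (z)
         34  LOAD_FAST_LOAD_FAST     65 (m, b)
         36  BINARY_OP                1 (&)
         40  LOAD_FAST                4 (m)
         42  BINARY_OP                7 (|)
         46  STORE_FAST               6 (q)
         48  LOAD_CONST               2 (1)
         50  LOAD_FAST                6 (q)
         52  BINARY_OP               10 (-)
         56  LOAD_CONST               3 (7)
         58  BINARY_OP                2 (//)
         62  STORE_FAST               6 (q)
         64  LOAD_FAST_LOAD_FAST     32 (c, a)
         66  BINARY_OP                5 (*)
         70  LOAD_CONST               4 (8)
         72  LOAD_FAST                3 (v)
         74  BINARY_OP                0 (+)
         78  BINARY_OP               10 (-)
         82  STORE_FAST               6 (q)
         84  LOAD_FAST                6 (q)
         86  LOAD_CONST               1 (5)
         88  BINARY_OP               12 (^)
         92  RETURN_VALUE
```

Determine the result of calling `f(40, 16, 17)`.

LOAD_FAST_LOAD_FAST c,b → push 17,16. Stack: [17, 16]
BINARY_OP & → 17 & 16 = 16. Stack: [16]
LOAD_FAST a → push 40. Stack: [16, 40]
BINARY_OP & → 16 & 40 = 0. Stack: [0]
STORE_FAST v → v=0. Stack: []
LOAD_FAST_LOAD_FAST b,c → push 16,17. Stack: [16, 17]
BINARY_OP - → 16 - 17 = -1. Stack: [-1]
STORE_FAST m → m=-1. Stack: []
LOAD_FAST v → push 0. Stack: [0]
LOAD_CONST → push 5. Stack: [0, 5]
BINARY_OP - → 0 - 5 = -5. Stack: [-5]
STORE_FAST z → z=-5. Stack: []
LOAD_FAST_LOAD_FAST m,b → push -1,16. Stack: [-1, 16]
BINARY_OP & → -1 & 16 = 16. Stack: [16]
LOAD_FAST m → push -1. Stack: [16, -1]
BINARY_OP | → 16 | -1 = -1. Stack: [-1]
STORE_FAST q → q=-1. Stack: []
LOAD_CONST → push 1. Stack: [1]
LOAD_FAST q → push -1. Stack: [1, -1]
BINARY_OP - → 1 - -1 = 2. Stack: [2]
LOAD_CONST → push 7. Stack: [2, 7]
BINARY_OP // → 2 // 7 = 0. Stack: [0]
STORE_FAST q → q=0. Stack: []
LOAD_FAST_LOAD_FAST c,a → push 17,40. Stack: [17, 40]
BINARY_OP * → 17 * 40 = 680. Stack: [680]
LOAD_CONST → push 8. Stack: [680, 8]
LOAD_FAST v → push 0. Stack: [680, 8, 0]
BINARY_OP + → 8 + 0 = 8. Stack: [680, 8]
BINARY_OP - → 680 - 8 = 672. Stack: [672]
STORE_FAST q → q=672. Stack: []
LOAD_FAST q → push 672. Stack: [672]
LOAD_CONST → push 5. Stack: [672, 5]
BINARY_OP ^ → 672 ^ 5 = 677. Stack: [677]
RETURN_VALUE → return 677.

677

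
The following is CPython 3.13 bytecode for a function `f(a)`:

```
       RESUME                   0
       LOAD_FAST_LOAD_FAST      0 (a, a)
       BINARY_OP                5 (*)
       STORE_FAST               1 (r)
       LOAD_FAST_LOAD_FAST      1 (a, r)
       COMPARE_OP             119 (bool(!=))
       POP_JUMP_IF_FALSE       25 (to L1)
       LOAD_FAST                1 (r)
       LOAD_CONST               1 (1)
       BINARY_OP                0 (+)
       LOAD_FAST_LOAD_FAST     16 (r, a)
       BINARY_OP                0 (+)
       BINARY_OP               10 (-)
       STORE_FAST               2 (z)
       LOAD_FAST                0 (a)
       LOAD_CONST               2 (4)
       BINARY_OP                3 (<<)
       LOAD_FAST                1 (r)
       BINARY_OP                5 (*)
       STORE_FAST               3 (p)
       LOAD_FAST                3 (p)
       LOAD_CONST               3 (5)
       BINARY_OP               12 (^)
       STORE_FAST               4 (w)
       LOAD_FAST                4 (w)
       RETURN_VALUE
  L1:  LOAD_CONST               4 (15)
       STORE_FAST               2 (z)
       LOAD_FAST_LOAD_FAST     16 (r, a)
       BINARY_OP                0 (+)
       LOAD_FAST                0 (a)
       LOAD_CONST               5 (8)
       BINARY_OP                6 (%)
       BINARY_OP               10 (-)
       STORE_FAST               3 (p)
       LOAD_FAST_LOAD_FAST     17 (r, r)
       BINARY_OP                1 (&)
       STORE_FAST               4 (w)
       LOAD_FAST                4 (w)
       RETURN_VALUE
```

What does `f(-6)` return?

-3451

LOAD_FAST_LOAD_FAST a,a → push -6,-6. Stack: [-6, -6]
BINARY_OP * → -6 * -6 = 36. Stack: [36]
STORE_FAST r → r=36. Stack: []
LOAD_FAST_LOAD_FAST a,r → push -6,36. Stack: [-6, 36]
COMPARE_OP bool(!=) → -6 vs 36 = True. Stack: [True]
POP_JUMP_IF_FALSE → pop True; no jump. Stack: []
LOAD_FAST r → push 36. Stack: [36]
LOAD_CONST → push 1. Stack: [36, 1]
BINARY_OP + → 36 + 1 = 37. Stack: [37]
LOAD_FAST_LOAD_FAST r,a → push 36,-6. Stack: [37, 36, -6]
BINARY_OP + → 36 + -6 = 30. Stack: [37, 30]
BINARY_OP - → 37 - 30 = 7. Stack: [7]
STORE_FAST z → z=7. Stack: []
LOAD_FAST a → push -6. Stack: [-6]
LOAD_CONST → push 4. Stack: [-6, 4]
BINARY_OP << → -6 << 4 = -96. Stack: [-96]
LOAD_FAST r → push 36. Stack: [-96, 36]
BINARY_OP * → -96 * 36 = -3456. Stack: [-3456]
STORE_FAST p → p=-3456. Stack: []
LOAD_FAST p → push -3456. Stack: [-3456]
LOAD_CONST → push 5. Stack: [-3456, 5]
BINARY_OP ^ → -3456 ^ 5 = -3451. Stack: [-3451]
STORE_FAST w → w=-3451. Stack: []
LOAD_FAST w → push -3451. Stack: [-3451]
RETURN_VALUE → return -3451.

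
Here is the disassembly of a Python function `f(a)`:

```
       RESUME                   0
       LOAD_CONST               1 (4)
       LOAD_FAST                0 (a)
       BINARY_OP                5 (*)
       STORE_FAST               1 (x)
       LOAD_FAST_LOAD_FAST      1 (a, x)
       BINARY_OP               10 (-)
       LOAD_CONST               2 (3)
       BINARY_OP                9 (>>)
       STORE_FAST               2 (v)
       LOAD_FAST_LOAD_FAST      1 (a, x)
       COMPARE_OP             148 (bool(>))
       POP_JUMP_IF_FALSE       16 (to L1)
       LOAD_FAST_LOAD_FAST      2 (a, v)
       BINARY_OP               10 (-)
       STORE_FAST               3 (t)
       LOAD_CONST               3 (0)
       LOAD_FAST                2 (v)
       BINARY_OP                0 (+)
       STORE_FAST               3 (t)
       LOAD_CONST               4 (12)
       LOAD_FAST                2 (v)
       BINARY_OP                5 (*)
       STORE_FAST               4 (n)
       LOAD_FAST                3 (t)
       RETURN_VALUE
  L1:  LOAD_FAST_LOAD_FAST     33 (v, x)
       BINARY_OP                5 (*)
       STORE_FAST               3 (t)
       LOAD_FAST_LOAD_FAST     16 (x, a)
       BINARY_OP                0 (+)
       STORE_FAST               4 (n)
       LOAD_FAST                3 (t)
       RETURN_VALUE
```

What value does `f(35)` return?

-1960

LOAD_CONST → push 4. Stack: [4]
LOAD_FAST a → push 35. Stack: [4, 35]
BINARY_OP * → 4 * 35 = 140. Stack: [140]
STORE_FAST x → x=140. Stack: []
LOAD_FAST_LOAD_FAST a,x → push 35,140. Stack: [35, 140]
BINARY_OP - → 35 - 140 = -105. Stack: [-105]
LOAD_CONST → push 3. Stack: [-105, 3]
BINARY_OP >> → -105 >> 3 = -14. Stack: [-14]
STORE_FAST v → v=-14. Stack: []
LOAD_FAST_LOAD_FAST a,x → push 35,140. Stack: [35, 140]
COMPARE_OP bool(>) → 35 vs 140 = False. Stack: [False]
POP_JUMP_IF_FALSE → pop False; jump. Stack: []
LOAD_FAST_LOAD_FAST v,x → push -14,140. Stack: [-14, 140]
BINARY_OP * → -14 * 140 = -1960. Stack: [-1960]
STORE_FAST t → t=-1960. Stack: []
LOAD_FAST_LOAD_FAST x,a → push 140,35. Stack: [140, 35]
BINARY_OP + → 140 + 35 = 175. Stack: [175]
STORE_FAST n → n=175. Stack: []
LOAD_FAST t → push -1960. Stack: [-1960]
RETURN_VALUE → return -1960.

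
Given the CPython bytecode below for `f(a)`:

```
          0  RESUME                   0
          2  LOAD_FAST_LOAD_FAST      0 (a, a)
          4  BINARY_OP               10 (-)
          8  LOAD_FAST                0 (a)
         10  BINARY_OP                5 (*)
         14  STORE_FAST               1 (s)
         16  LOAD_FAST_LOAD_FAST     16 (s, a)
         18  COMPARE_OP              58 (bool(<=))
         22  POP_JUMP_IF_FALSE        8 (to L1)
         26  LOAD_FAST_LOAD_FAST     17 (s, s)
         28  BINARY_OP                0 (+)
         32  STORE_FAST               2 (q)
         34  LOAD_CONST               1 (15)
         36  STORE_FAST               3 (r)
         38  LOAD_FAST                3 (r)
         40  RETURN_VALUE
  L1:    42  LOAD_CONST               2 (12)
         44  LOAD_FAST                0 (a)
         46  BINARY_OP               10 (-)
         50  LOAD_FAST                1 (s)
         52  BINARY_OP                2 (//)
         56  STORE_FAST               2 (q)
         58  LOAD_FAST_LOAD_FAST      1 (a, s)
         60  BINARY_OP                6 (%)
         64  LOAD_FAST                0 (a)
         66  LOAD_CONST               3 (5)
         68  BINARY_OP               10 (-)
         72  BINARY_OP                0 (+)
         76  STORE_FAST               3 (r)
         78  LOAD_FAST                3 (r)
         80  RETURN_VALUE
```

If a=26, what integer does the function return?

15

LOAD_FAST_LOAD_FAST a,a → push 26,26. Stack: [26, 26]
BINARY_OP - → 26 - 26 = 0. Stack: [0]
LOAD_FAST a → push 26. Stack: [0, 26]
BINARY_OP * → 0 * 26 = 0. Stack: [0]
STORE_FAST s → s=0. Stack: []
LOAD_FAST_LOAD_FAST s,a → push 0,26. Stack: [0, 26]
COMPARE_OP bool(<=) → 0 vs 26 = True. Stack: [True]
POP_JUMP_IF_FALSE → pop True; no jump. Stack: []
LOAD_FAST_LOAD_FAST s,s → push 0,0. Stack: [0, 0]
BINARY_OP + → 0 + 0 = 0. Stack: [0]
STORE_FAST q → q=0. Stack: []
LOAD_CONST → push 15. Stack: [15]
STORE_FAST r → r=15. Stack: []
LOAD_FAST r → push 15. Stack: [15]
RETURN_VALUE → return 15.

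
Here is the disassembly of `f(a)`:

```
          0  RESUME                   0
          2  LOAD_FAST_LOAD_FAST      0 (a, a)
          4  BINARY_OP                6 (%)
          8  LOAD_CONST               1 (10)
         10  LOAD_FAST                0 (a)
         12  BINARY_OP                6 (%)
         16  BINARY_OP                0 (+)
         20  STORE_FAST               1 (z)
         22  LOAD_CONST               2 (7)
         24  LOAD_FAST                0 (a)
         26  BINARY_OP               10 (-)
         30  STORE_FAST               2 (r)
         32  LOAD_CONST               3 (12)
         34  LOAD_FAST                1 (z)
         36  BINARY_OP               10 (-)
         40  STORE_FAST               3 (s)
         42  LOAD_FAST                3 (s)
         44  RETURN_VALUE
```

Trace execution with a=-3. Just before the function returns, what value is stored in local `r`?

LOAD_FAST_LOAD_FAST a,a → push -3,-3. Stack: [-3, -3]
BINARY_OP % → -3 % -3 = 0. Stack: [0]
LOAD_CONST → push 10. Stack: [0, 10]
LOAD_FAST a → push -3. Stack: [0, 10, -3]
BINARY_OP % → 10 % -3 = -2. Stack: [0, -2]
BINARY_OP + → 0 + -2 = -2. Stack: [-2]
STORE_FAST z → z=-2. Stack: []
LOAD_CONST → push 7. Stack: [7]
LOAD_FAST a → push -3. Stack: [7, -3]
BINARY_OP - → 7 - -3 = 10. Stack: [10]
STORE_FAST r → r=10. Stack: []
LOAD_CONST → push 12. Stack: [12]
LOAD_FAST z → push -2. Stack: [12, -2]
BINARY_OP - → 12 - -2 = 14. Stack: [14]
STORE_FAST s → s=14. Stack: []
LOAD_FAST s → push 14. Stack: [14]
RETURN_VALUE → return 14.

10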